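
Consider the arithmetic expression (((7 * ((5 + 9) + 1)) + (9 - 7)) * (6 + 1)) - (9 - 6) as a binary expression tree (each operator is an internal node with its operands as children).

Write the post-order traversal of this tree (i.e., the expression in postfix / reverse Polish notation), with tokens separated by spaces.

7 5 9 + 1 + * 9 7 - + 6 1 + * 9 6 - -

Post-order on an expression tree gives postfix notation: for each operator, emit left operand, right operand, then the operator.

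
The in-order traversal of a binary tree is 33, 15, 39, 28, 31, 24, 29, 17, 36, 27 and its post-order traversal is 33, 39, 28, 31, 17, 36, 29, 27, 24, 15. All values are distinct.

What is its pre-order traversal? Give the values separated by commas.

The last element of post-order is the root; it splits in-order into left and right subtrees.
Root 15: left subtree has 1 node {33}, right has 8 {39, 28, 31, 24, 29, 17, 36, 27}.
  Root 24: left subtree has 3 nodes {39, 28, 31}, right has 4 {29, 17, 36, 27}.
    Root 31: left subtree has 2 nodes {39, 28}, right has 0 { }.
      Root 28: left subtree has 1 node {39}, right has 0 { }.
    Root 27: left subtree has 3 nodes {29, 17, 36}, right has 0 { }.
      Root 29: left subtree has 0 nodes { }, right has 2 {17, 36}.
        Root 36: left subtree has 1 node {17}, right has 0 { }.

15, 33, 24, 31, 28, 39, 27, 29, 36, 17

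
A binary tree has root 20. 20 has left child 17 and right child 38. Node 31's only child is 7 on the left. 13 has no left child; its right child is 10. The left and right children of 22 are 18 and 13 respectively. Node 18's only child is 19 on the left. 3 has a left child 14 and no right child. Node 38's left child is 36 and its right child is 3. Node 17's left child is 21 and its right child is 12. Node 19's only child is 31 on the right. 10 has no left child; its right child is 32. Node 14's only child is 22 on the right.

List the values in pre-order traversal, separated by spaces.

Pre-order visits the node, then its left subtree, then its right subtree.
Visit 20.
At 20: go left to 17.
  Visit 17.
  At 17: go left to 21.
    21 is a leaf — visit 21.
  At 17: go right to 12.
    12 is a leaf — visit 12.
At 20: go right to 38.
  Visit 38.
  At 38: go left to 36.
    36 is a leaf — visit 36.
  At 38: go right to 3.
    Visit 3.
    At 3: go left to 14.
      Visit 14.
      At 14: no left child.
      At 14: go right to 22.
        Visit 22.
        At 22: go left to 18.
          Visit 18.
          At 18: go left to 19.
            Visit 19.
            At 19: no left child.
            At 19: go right to 31.
              Visit 31.
              At 31: go left to 7.
                7 is a leaf — visit 7.
              At 31: no right child.
          At 18: no right child.
        At 22: go right to 13.
          Visit 13.
          At 13: no left child.
          At 13: go right to 10.
            Visit 10.
            At 10: no left child.
            At 10: go right to 32.
              32 is a leaf — visit 32.
    At 3: no right child.

20 17 21 12 38 36 3 14 22 18 19 31 7 13 10 32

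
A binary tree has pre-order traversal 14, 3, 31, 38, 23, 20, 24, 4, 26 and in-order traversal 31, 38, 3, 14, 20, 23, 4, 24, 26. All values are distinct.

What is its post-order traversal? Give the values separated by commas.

The first element of pre-order is the root; it splits in-order into left and right subtrees.
Root 14: left subtree has 3 nodes {31, 38, 3}, right has 5 {20, 23, 4, 24, 26}.
  Root 3: left subtree has 2 nodes {31, 38}, right has 0 { }.
    Root 31: left subtree has 0 nodes { }, right has 1 {38}.
  Root 23: left subtree has 1 node {20}, right has 3 {4, 24, 26}.
    Root 24: left subtree has 1 node {4}, right has 1 {26}.

38, 31, 3, 20, 4, 26, 24, 23, 14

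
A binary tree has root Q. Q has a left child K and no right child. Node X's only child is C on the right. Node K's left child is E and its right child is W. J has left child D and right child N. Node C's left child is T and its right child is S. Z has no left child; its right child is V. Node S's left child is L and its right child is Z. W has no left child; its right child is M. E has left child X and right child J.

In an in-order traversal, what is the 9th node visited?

D

In-order visits the left subtree, then the node, then the right subtree.
At Q: go left to K.
  At K: go left to E.
    At E: go left to X.
      At X: no left child.
      Visit X.
      At X: go right to C.
        At C: go left to T.
          T is a leaf — visit T.
        Visit C.
        At C: go right to S.
          At S: go left to L.
            L is a leaf — visit L.
          Visit S.
          At S: go right to Z.
            At Z: no left child.
            Visit Z.
            At Z: go right to V.
              V is a leaf — visit V.
    Visit E.
    At E: go right to J.
      At J: go left to D.
        D is a leaf — visit D.
      Visit J.
      At J: go right to N.
        N is a leaf — visit N.
  Visit K.
  At K: go right to W.
    At W: no left child.
    Visit W.
    At W: go right to M.
      M is a leaf — visit M.
Visit Q.
At Q: no right child.
Full in-order sequence: X, T, C, L, S, Z, V, E, D, J, N, K, W, M, Q.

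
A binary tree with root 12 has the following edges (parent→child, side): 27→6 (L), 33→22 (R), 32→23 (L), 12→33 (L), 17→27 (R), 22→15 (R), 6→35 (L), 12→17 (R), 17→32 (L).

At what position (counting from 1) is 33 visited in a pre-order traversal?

2

Pre-order visits the node, then its left subtree, then its right subtree.
Visit 12.
At 12: go left to 33.
  Visit 33.
  At 33: no left child.
  At 33: go right to 22.
    Visit 22.
    At 22: no left child.
    At 22: go right to 15.
      15 is a leaf — visit 15.
At 12: go right to 17.
  Visit 17.
  At 17: go left to 32.
    Visit 32.
    At 32: go left to 23.
      23 is a leaf — visit 23.
    At 32: no right child.
  At 17: go right to 27.
    Visit 27.
    At 27: go left to 6.
      Visit 6.
      At 6: go left to 35.
        35 is a leaf — visit 35.
      At 6: no right child.
    At 27: no right child.
Full pre-order sequence: 12, 33, 22, 15, 17, 32, 23, 27, 6, 35.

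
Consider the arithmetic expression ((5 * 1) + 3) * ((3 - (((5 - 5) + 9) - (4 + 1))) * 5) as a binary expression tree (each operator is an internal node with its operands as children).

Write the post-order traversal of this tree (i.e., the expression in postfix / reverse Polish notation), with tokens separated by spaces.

Post-order on an expression tree gives postfix notation: for each operator, emit left operand, right operand, then the operator.

5 1 * 3 + 3 5 5 - 9 + 4 1 + - - 5 * *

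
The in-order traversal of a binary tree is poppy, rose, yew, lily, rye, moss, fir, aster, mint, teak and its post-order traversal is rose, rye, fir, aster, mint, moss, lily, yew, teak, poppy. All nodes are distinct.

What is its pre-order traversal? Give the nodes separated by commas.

poppy, teak, yew, rose, lily, moss, rye, mint, aster, fir

The last element of post-order is the root; it splits in-order into left and right subtrees.
Root poppy: left subtree has 0 nodes { }, right has 9 {rose, yew, lily, rye, moss, fir, aster, mint, teak}.
  Root teak: left subtree has 8 nodes {rose, yew, lily, rye, moss, fir, aster, mint}, right has 0 { }.
    Root yew: left subtree has 1 node {rose}, right has 6 {lily, rye, moss, fir, aster, mint}.
      Root lily: left subtree has 0 nodes { }, right has 5 {rye, moss, fir, aster, mint}.
        Root moss: left subtree has 1 node {rye}, right has 3 {fir, aster, mint}.
          Root mint: left subtree has 2 nodes {fir, aster}, right has 0 { }.
            Root aster: left subtree has 1 node {fir}, right has 0 { }.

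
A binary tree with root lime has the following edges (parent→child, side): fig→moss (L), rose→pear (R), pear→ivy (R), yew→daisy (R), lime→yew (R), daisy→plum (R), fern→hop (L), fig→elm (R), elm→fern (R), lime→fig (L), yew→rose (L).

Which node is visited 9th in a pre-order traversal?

pear

Pre-order visits the node, then its left subtree, then its right subtree.
Visit lime.
At lime: go left to fig.
  Visit fig.
  At fig: go left to moss.
    moss is a leaf — visit moss.
  At fig: go right to elm.
    Visit elm.
    At elm: no left child.
    At elm: go right to fern.
      Visit fern.
      At fern: go left to hop.
        hop is a leaf — visit hop.
      At fern: no right child.
At lime: go right to yew.
  Visit yew.
  At yew: go left to rose.
    Visit rose.
    At rose: no left child.
    At rose: go right to pear.
      Visit pear.
      At pear: no left child.
      At pear: go right to ivy.
        ivy is a leaf — visit ivy.
  At yew: go right to daisy.
    Visit daisy.
    At daisy: no left child.
    At daisy: go right to plum.
      plum is a leaf — visit plum.
Full pre-order sequence: lime, fig, moss, elm, fern, hop, yew, rose, pear, ivy, daisy, plum.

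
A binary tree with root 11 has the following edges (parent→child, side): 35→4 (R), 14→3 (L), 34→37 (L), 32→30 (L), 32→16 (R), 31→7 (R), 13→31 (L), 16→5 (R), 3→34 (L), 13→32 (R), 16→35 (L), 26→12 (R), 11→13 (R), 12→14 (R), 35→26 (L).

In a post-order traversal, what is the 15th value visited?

Post-order visits the left subtree, then the right subtree, then the node.
At 11: no left child.
At 11: go right to 13.
  At 13: go left to 31.
    At 31: no left child.
    At 31: go right to 7.
      7 is a leaf — visit 7.
    Visit 31.
  At 13: go right to 32.
    At 32: go left to 30.
      30 is a leaf — visit 30.
    At 32: go right to 16.
      At 16: go left to 35.
        At 35: go left to 26.
          At 26: no left child.
          At 26: go right to 12.
            At 12: no left child.
            At 12: go right to 14.
              At 14: go left to 3.
                At 3: go left to 34.
                  At 34: go left to 37.
                    37 is a leaf — visit 37.
                  At 34: no right child.
                  Visit 34.
                At 3: no right child.
                Visit 3.
              At 14: no right child.
              Visit 14.
            Visit 12.
          Visit 26.
        At 35: go right to 4.
          4 is a leaf — visit 4.
        Visit 35.
      At 16: go right to 5.
        5 is a leaf — visit 5.
      Visit 16.
    Visit 32.
  Visit 13.
Visit 11.
Full post-order sequence: 7, 31, 30, 37, 34, 3, 14, 12, 26, 4, 35, 5, 16, 32, 13, 11.

13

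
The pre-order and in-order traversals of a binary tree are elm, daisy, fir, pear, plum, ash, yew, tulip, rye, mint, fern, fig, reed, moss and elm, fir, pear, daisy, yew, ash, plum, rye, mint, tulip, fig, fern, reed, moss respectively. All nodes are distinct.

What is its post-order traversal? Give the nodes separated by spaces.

The first element of pre-order is the root; it splits in-order into left and right subtrees.
Root elm: left subtree has 0 nodes { }, right has 13 {fir, pear, daisy, yew, ash, plum, rye, mint, tulip, fig, fern, reed, moss}.
  Root daisy: left subtree has 2 nodes {fir, pear}, right has 10 {yew, ash, plum, rye, mint, tulip, fig, fern, reed, moss}.
    Root fir: left subtree has 0 nodes { }, right has 1 {pear}.
    Root plum: left subtree has 2 nodes {yew, ash}, right has 7 {rye, mint, tulip, fig, fern, reed, moss}.
      Root ash: left subtree has 1 node {yew}, right has 0 { }.
      Root tulip: left subtree has 2 nodes {rye, mint}, right has 4 {fig, fern, reed, moss}.
        Root rye: left subtree has 0 nodes { }, right has 1 {mint}.
        Root fern: left subtree has 1 node {fig}, right has 2 {reed, moss}.
          Root reed: left subtree has 0 nodes { }, right has 1 {moss}.

pear fir yew ash mint rye fig moss reed fern tulip plum daisy elm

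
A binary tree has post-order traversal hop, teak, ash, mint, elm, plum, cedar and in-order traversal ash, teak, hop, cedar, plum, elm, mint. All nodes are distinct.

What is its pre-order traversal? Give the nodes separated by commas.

The last element of post-order is the root; it splits in-order into left and right subtrees.
Root cedar: left subtree has 3 nodes {ash, teak, hop}, right has 3 {plum, elm, mint}.
  Root ash: left subtree has 0 nodes { }, right has 2 {teak, hop}.
    Root teak: left subtree has 0 nodes { }, right has 1 {hop}.
  Root plum: left subtree has 0 nodes { }, right has 2 {elm, mint}.
    Root elm: left subtree has 0 nodes { }, right has 1 {mint}.

cedar, ash, teak, hop, plum, elm, mint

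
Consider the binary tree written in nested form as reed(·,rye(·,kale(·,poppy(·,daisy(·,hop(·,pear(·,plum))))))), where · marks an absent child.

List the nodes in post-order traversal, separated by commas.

plum, pear, hop, daisy, poppy, kale, rye, reed

Post-order visits the left subtree, then the right subtree, then the node.
At reed: no left child.
At reed: go right to rye.
  At rye: no left child.
  At rye: go right to kale.
    At kale: no left child.
    At kale: go right to poppy.
      At poppy: no left child.
      At poppy: go right to daisy.
        At daisy: no left child.
        At daisy: go right to hop.
          At hop: no left child.
          At hop: go right to pear.
            At pear: no left child.
            At pear: go right to plum.
              plum is a leaf — visit plum.
            Visit pear.
          Visit hop.
        Visit daisy.
      Visit poppy.
    Visit kale.
  Visit rye.
Visit reed.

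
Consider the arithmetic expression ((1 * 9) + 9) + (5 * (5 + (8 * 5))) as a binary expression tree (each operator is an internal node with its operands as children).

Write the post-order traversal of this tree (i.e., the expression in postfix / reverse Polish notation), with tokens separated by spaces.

1 9 * 9 + 5 5 8 5 * + * +

Post-order on an expression tree gives postfix notation: for each operator, emit left operand, right operand, then the operator.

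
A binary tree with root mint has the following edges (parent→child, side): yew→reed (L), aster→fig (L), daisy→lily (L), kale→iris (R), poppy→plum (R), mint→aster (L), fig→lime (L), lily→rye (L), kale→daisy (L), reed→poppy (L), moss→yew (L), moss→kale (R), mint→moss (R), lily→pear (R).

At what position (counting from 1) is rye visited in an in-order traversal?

10

In-order visits the left subtree, then the node, then the right subtree.
At mint: go left to aster.
  At aster: go left to fig.
    At fig: go left to lime.
      lime is a leaf — visit lime.
    Visit fig.
    At fig: no right child.
  Visit aster.
  At aster: no right child.
Visit mint.
At mint: go right to moss.
  At moss: go left to yew.
    At yew: go left to reed.
      At reed: go left to poppy.
        At poppy: no left child.
        Visit poppy.
        At poppy: go right to plum.
          plum is a leaf — visit plum.
      Visit reed.
      At reed: no right child.
    Visit yew.
    At yew: no right child.
  Visit moss.
  At moss: go right to kale.
    At kale: go left to daisy.
      At daisy: go left to lily.
        At lily: go left to rye.
          rye is a leaf — visit rye.
        Visit lily.
        At lily: go right to pear.
          pear is a leaf — visit pear.
      Visit daisy.
      At daisy: no right child.
    Visit kale.
    At kale: go right to iris.
      iris is a leaf — visit iris.
Full in-order sequence: lime, fig, aster, mint, poppy, plum, reed, yew, moss, rye, lily, pear, daisy, kale, iris.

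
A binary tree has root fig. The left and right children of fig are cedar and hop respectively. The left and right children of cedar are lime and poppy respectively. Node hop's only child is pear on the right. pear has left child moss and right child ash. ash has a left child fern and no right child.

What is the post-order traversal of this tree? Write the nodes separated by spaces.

Post-order visits the left subtree, then the right subtree, then the node.
At fig: go left to cedar.
  At cedar: go left to lime.
    lime is a leaf — visit lime.
  At cedar: go right to poppy.
    poppy is a leaf — visit poppy.
  Visit cedar.
At fig: go right to hop.
  At hop: no left child.
  At hop: go right to pear.
    At pear: go left to moss.
      moss is a leaf — visit moss.
    At pear: go right to ash.
      At ash: go left to fern.
        fern is a leaf — visit fern.
      At ash: no right child.
      Visit ash.
    Visit pear.
  Visit hop.
Visit fig.

lime poppy cedar moss fern ash pear hop fig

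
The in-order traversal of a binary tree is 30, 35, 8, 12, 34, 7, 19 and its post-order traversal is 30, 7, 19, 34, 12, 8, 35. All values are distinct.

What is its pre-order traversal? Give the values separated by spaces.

The last element of post-order is the root; it splits in-order into left and right subtrees.
Root 35: left subtree has 1 node {30}, right has 5 {8, 12, 34, 7, 19}.
  Root 8: left subtree has 0 nodes { }, right has 4 {12, 34, 7, 19}.
    Root 12: left subtree has 0 nodes { }, right has 3 {34, 7, 19}.
      Root 34: left subtree has 0 nodes { }, right has 2 {7, 19}.
        Root 19: left subtree has 1 node {7}, right has 0 { }.

35 30 8 12 34 19 7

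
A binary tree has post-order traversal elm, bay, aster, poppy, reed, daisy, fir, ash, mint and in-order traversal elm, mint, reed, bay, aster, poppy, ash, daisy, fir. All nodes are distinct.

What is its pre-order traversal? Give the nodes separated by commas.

The last element of post-order is the root; it splits in-order into left and right subtrees.
Root mint: left subtree has 1 node {elm}, right has 7 {reed, bay, aster, poppy, ash, daisy, fir}.
  Root ash: left subtree has 4 nodes {reed, bay, aster, poppy}, right has 2 {daisy, fir}.
    Root reed: left subtree has 0 nodes { }, right has 3 {bay, aster, poppy}.
      Root poppy: left subtree has 2 nodes {bay, aster}, right has 0 { }.
        Root aster: left subtree has 1 node {bay}, right has 0 { }.
    Root fir: left subtree has 1 node {daisy}, right has 0 { }.

mint, elm, ash, reed, poppy, aster, bay, fir, daisy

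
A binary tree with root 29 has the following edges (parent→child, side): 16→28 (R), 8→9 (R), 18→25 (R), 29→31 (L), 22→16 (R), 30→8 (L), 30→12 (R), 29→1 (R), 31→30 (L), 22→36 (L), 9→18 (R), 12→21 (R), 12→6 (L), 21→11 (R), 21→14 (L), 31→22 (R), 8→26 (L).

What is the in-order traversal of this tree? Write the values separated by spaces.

In-order visits the left subtree, then the node, then the right subtree.
At 29: go left to 31.
  At 31: go left to 30.
    At 30: go left to 8.
      At 8: go left to 26.
        26 is a leaf — visit 26.
      Visit 8.
      At 8: go right to 9.
        At 9: no left child.
        Visit 9.
        At 9: go right to 18.
          At 18: no left child.
          Visit 18.
          At 18: go right to 25.
            25 is a leaf — visit 25.
    Visit 30.
    At 30: go right to 12.
      At 12: go left to 6.
        6 is a leaf — visit 6.
      Visit 12.
      At 12: go right to 21.
        At 21: go left to 14.
          14 is a leaf — visit 14.
        Visit 21.
        At 21: go right to 11.
          11 is a leaf — visit 11.
  Visit 31.
  At 31: go right to 22.
    At 22: go left to 36.
      36 is a leaf — visit 36.
    Visit 22.
    At 22: go right to 16.
      At 16: no left child.
      Visit 16.
      At 16: go right to 28.
        28 is a leaf — visit 28.
Visit 29.
At 29: go right to 1.
  1 is a leaf — visit 1.

26 8 9 18 25 30 6 12 14 21 11 31 36 22 16 28 29 1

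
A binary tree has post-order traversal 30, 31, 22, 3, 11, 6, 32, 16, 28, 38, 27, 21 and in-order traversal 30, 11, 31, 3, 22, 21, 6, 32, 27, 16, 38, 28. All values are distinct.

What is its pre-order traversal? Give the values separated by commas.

The last element of post-order is the root; it splits in-order into left and right subtrees.
Root 21: left subtree has 5 nodes {30, 11, 31, 3, 22}, right has 6 {6, 32, 27, 16, 38, 28}.
  Root 11: left subtree has 1 node {30}, right has 3 {31, 3, 22}.
    Root 3: left subtree has 1 node {31}, right has 1 {22}.
  Root 27: left subtree has 2 nodes {6, 32}, right has 3 {16, 38, 28}.
    Root 32: left subtree has 1 node {6}, right has 0 { }.
    Root 38: left subtree has 1 node {16}, right has 1 {28}.

21, 11, 30, 3, 31, 22, 27, 32, 6, 38, 16, 28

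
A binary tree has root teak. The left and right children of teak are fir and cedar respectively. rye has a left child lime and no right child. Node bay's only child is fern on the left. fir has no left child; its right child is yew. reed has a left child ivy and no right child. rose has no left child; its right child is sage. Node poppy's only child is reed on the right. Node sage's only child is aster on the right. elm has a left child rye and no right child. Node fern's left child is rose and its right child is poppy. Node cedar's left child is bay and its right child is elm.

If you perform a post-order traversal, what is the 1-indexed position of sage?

4

Post-order visits the left subtree, then the right subtree, then the node.
At teak: go left to fir.
  At fir: no left child.
  At fir: go right to yew.
    yew is a leaf — visit yew.
  Visit fir.
At teak: go right to cedar.
  At cedar: go left to bay.
    At bay: go left to fern.
      At fern: go left to rose.
        At rose: no left child.
        At rose: go right to sage.
          At sage: no left child.
          At sage: go right to aster.
            aster is a leaf — visit aster.
          Visit sage.
        Visit rose.
      At fern: go right to poppy.
        At poppy: no left child.
        At poppy: go right to reed.
          At reed: go left to ivy.
            ivy is a leaf — visit ivy.
          At reed: no right child.
          Visit reed.
        Visit poppy.
      Visit fern.
    At bay: no right child.
    Visit bay.
  At cedar: go right to elm.
    At elm: go left to rye.
      At rye: go left to lime.
        lime is a leaf — visit lime.
      At rye: no right child.
      Visit rye.
    At elm: no right child.
    Visit elm.
  Visit cedar.
Visit teak.
Full post-order sequence: yew, fir, aster, sage, rose, ivy, reed, poppy, fern, bay, lime, rye, elm, cedar, teak.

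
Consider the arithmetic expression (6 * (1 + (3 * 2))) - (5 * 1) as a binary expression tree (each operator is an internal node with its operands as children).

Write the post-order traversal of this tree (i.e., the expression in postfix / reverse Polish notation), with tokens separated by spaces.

Post-order on an expression tree gives postfix notation: for each operator, emit left operand, right operand, then the operator.

6 1 3 2 * + * 5 1 * -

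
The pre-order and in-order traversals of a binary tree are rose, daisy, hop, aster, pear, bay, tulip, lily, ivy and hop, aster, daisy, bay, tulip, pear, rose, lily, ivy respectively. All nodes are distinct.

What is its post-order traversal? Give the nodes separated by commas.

aster, hop, tulip, bay, pear, daisy, ivy, lily, rose

The first element of pre-order is the root; it splits in-order into left and right subtrees.
Root rose: left subtree has 6 nodes {hop, aster, daisy, bay, tulip, pear}, right has 2 {lily, ivy}.
  Root daisy: left subtree has 2 nodes {hop, aster}, right has 3 {bay, tulip, pear}.
    Root hop: left subtree has 0 nodes { }, right has 1 {aster}.
    Root pear: left subtree has 2 nodes {bay, tulip}, right has 0 { }.
      Root bay: left subtree has 0 nodes { }, right has 1 {tulip}.
  Root lily: left subtree has 0 nodes { }, right has 1 {ivy}.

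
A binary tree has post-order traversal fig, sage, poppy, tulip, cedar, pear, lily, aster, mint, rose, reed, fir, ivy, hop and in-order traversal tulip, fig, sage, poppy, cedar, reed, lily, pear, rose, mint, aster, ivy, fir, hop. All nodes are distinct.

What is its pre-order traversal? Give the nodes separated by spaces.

hop ivy reed cedar tulip poppy sage fig rose lily pear mint aster fir

The last element of post-order is the root; it splits in-order into left and right subtrees.
Root hop: left subtree has 13 nodes {tulip, fig, sage, poppy, cedar, reed, lily, pear, rose, mint, aster, ivy, fir}, right has 0 { }.
  Root ivy: left subtree has 11 nodes {tulip, fig, sage, poppy, cedar, reed, lily, pear, rose, mint, aster}, right has 1 {fir}.
    Root reed: left subtree has 5 nodes {tulip, fig, sage, poppy, cedar}, right has 5 {lily, pear, rose, mint, aster}.
      Root cedar: left subtree has 4 nodes {tulip, fig, sage, poppy}, right has 0 { }.
        Root tulip: left subtree has 0 nodes { }, right has 3 {fig, sage, poppy}.
          Root poppy: left subtree has 2 nodes {fig, sage}, right has 0 { }.
            Root sage: left subtree has 1 node {fig}, right has 0 { }.
      Root rose: left subtree has 2 nodes {lily, pear}, right has 2 {mint, aster}.
        Root lily: left subtree has 0 nodes { }, right has 1 {pear}.
        Root mint: left subtree has 0 nodes { }, right has 1 {aster}.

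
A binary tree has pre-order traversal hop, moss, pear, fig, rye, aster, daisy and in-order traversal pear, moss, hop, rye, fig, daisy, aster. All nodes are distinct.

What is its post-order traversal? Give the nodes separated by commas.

The first element of pre-order is the root; it splits in-order into left and right subtrees.
Root hop: left subtree has 2 nodes {pear, moss}, right has 4 {rye, fig, daisy, aster}.
  Root moss: left subtree has 1 node {pear}, right has 0 { }.
  Root fig: left subtree has 1 node {rye}, right has 2 {daisy, aster}.
    Root aster: left subtree has 1 node {daisy}, right has 0 { }.

pear, moss, rye, daisy, aster, fig, hop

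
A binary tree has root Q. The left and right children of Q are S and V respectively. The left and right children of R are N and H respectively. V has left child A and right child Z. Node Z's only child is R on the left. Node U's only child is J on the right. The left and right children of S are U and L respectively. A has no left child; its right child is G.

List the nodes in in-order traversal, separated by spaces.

In-order visits the left subtree, then the node, then the right subtree.
At Q: go left to S.
  At S: go left to U.
    At U: no left child.
    Visit U.
    At U: go right to J.
      J is a leaf — visit J.
  Visit S.
  At S: go right to L.
    L is a leaf — visit L.
Visit Q.
At Q: go right to V.
  At V: go left to A.
    At A: no left child.
    Visit A.
    At A: go right to G.
      G is a leaf — visit G.
  Visit V.
  At V: go right to Z.
    At Z: go left to R.
      At R: go left to N.
        N is a leaf — visit N.
      Visit R.
      At R: go right to H.
        H is a leaf — visit H.
    Visit Z.
    At Z: no right child.

U J S L Q A G V N R H Z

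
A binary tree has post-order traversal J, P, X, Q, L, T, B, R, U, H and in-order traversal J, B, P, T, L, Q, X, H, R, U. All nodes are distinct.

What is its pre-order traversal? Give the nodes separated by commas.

H, B, J, T, P, L, Q, X, U, R

The last element of post-order is the root; it splits in-order into left and right subtrees.
Root H: left subtree has 7 nodes {J, B, P, T, L, Q, X}, right has 2 {R, U}.
  Root B: left subtree has 1 node {J}, right has 5 {P, T, L, Q, X}.
    Root T: left subtree has 1 node {P}, right has 3 {L, Q, X}.
      Root L: left subtree has 0 nodes { }, right has 2 {Q, X}.
        Root Q: left subtree has 0 nodes { }, right has 1 {X}.
  Root U: left subtree has 1 node {R}, right has 0 { }.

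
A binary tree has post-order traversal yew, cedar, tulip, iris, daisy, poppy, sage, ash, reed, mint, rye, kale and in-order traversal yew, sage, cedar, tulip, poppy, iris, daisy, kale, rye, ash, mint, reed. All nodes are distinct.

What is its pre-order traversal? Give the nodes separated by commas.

kale, sage, yew, poppy, tulip, cedar, daisy, iris, rye, mint, ash, reed

The last element of post-order is the root; it splits in-order into left and right subtrees.
Root kale: left subtree has 7 nodes {yew, sage, cedar, tulip, poppy, iris, daisy}, right has 4 {rye, ash, mint, reed}.
  Root sage: left subtree has 1 node {yew}, right has 5 {cedar, tulip, poppy, iris, daisy}.
    Root poppy: left subtree has 2 nodes {cedar, tulip}, right has 2 {iris, daisy}.
      Root tulip: left subtree has 1 node {cedar}, right has 0 { }.
      Root daisy: left subtree has 1 node {iris}, right has 0 { }.
  Root rye: left subtree has 0 nodes { }, right has 3 {ash, mint, reed}.
    Root mint: left subtree has 1 node {ash}, right has 1 {reed}.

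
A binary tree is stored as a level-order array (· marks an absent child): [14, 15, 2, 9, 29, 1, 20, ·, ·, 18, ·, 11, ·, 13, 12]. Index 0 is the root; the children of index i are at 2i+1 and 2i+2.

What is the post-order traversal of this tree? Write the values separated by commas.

9, 18, 29, 15, 11, 1, 13, 12, 20, 2, 14

Post-order visits the left subtree, then the right subtree, then the node.
At 14: go left to 15.
  At 15: go left to 9.
    9 is a leaf — visit 9.
  At 15: go right to 29.
    At 29: go left to 18.
      18 is a leaf — visit 18.
    At 29: no right child.
    Visit 29.
  Visit 15.
At 14: go right to 2.
  At 2: go left to 1.
    At 1: go left to 11.
      11 is a leaf — visit 11.
    At 1: no right child.
    Visit 1.
  At 2: go right to 20.
    At 20: go left to 13.
      13 is a leaf — visit 13.
    At 20: go right to 12.
      12 is a leaf — visit 12.
    Visit 20.
  Visit 2.
Visit 14.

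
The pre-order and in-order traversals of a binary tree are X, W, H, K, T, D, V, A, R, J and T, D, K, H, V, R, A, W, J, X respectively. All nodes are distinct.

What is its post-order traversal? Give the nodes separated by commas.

D, T, K, R, A, V, H, J, W, X

The first element of pre-order is the root; it splits in-order into left and right subtrees.
Root X: left subtree has 9 nodes {T, D, K, H, V, R, A, W, J}, right has 0 { }.
  Root W: left subtree has 7 nodes {T, D, K, H, V, R, A}, right has 1 {J}.
    Root H: left subtree has 3 nodes {T, D, K}, right has 3 {V, R, A}.
      Root K: left subtree has 2 nodes {T, D}, right has 0 { }.
        Root T: left subtree has 0 nodes { }, right has 1 {D}.
      Root V: left subtree has 0 nodes { }, right has 2 {R, A}.
        Root A: left subtree has 1 node {R}, right has 0 { }.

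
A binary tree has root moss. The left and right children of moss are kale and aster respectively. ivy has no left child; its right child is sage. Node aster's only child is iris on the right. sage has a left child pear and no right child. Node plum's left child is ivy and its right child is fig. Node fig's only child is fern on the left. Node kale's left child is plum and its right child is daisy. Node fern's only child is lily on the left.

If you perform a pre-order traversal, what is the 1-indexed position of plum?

3

Pre-order visits the node, then its left subtree, then its right subtree.
Visit moss.
At moss: go left to kale.
  Visit kale.
  At kale: go left to plum.
    Visit plum.
    At plum: go left to ivy.
      Visit ivy.
      At ivy: no left child.
      At ivy: go right to sage.
        Visit sage.
        At sage: go left to pear.
          pear is a leaf — visit pear.
        At sage: no right child.
    At plum: go right to fig.
      Visit fig.
      At fig: go left to fern.
        Visit fern.
        At fern: go left to lily.
          lily is a leaf — visit lily.
        At fern: no right child.
      At fig: no right child.
  At kale: go right to daisy.
    daisy is a leaf — visit daisy.
At moss: go right to aster.
  Visit aster.
  At aster: no left child.
  At aster: go right to iris.
    iris is a leaf — visit iris.
Full pre-order sequence: moss, kale, plum, ivy, sage, pear, fig, fern, lily, daisy, aster, iris.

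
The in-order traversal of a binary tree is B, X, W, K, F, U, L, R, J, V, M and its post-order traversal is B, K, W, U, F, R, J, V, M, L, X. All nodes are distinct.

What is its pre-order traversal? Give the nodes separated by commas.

X, B, L, F, W, K, U, M, V, J, R

The last element of post-order is the root; it splits in-order into left and right subtrees.
Root X: left subtree has 1 node {B}, right has 9 {W, K, F, U, L, R, J, V, M}.
  Root L: left subtree has 4 nodes {W, K, F, U}, right has 4 {R, J, V, M}.
    Root F: left subtree has 2 nodes {W, K}, right has 1 {U}.
      Root W: left subtree has 0 nodes { }, right has 1 {K}.
    Root M: left subtree has 3 nodes {R, J, V}, right has 0 { }.
      Root V: left subtree has 2 nodes {R, J}, right has 0 { }.
        Root J: left subtree has 1 node {R}, right has 0 { }.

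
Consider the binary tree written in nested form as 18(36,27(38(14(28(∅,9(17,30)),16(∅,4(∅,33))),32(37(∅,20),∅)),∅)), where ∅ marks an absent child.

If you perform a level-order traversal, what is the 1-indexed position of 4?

Level-order visits nodes level by level from the root, left to right within each level.
Level 0: 18
Level 1: 36, 27
Level 2: 38
Level 3: 14, 32
Level 4: 28, 16, 37
Level 5: 9, 4, 20
Level 6: 17, 30, 33
Full level-order sequence: 18, 36, 27, 38, 14, 32, 28, 16, 37, 9, 4, 20, 17, 30, 33.

11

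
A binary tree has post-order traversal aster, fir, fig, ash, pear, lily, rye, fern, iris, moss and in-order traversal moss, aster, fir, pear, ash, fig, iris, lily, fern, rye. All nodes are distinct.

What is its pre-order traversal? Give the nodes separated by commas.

The last element of post-order is the root; it splits in-order into left and right subtrees.
Root moss: left subtree has 0 nodes { }, right has 9 {aster, fir, pear, ash, fig, iris, lily, fern, rye}.
  Root iris: left subtree has 5 nodes {aster, fir, pear, ash, fig}, right has 3 {lily, fern, rye}.
    Root pear: left subtree has 2 nodes {aster, fir}, right has 2 {ash, fig}.
      Root fir: left subtree has 1 node {aster}, right has 0 { }.
      Root ash: left subtree has 0 nodes { }, right has 1 {fig}.
    Root fern: left subtree has 1 node {lily}, right has 1 {rye}.

moss, iris, pear, fir, aster, ash, fig, fern, lily, rye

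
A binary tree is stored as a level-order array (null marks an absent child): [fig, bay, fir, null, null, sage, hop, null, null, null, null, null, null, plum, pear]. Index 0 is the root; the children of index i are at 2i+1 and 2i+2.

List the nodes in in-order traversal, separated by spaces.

In-order visits the left subtree, then the node, then the right subtree.
At fig: go left to bay.
  bay is a leaf — visit bay.
Visit fig.
At fig: go right to fir.
  At fir: go left to sage.
    sage is a leaf — visit sage.
  Visit fir.
  At fir: go right to hop.
    At hop: go left to plum.
      plum is a leaf — visit plum.
    Visit hop.
    At hop: go right to pear.
      pear is a leaf — visit pear.

bay fig sage fir plum hop pear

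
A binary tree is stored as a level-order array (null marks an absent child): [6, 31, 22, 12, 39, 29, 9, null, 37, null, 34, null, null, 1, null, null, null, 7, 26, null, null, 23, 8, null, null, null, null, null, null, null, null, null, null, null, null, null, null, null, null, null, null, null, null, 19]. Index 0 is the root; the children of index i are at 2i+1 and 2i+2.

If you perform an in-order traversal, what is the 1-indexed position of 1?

14

In-order visits the left subtree, then the node, then the right subtree.
At 6: go left to 31.
  At 31: go left to 12.
    At 12: no left child.
    Visit 12.
    At 12: go right to 37.
      At 37: go left to 7.
        7 is a leaf — visit 7.
      Visit 37.
      At 37: go right to 26.
        26 is a leaf — visit 26.
  Visit 31.
  At 31: go right to 39.
    At 39: no left child.
    Visit 39.
    At 39: go right to 34.
      At 34: go left to 23.
        At 23: go left to 19.
          19 is a leaf — visit 19.
        Visit 23.
        At 23: no right child.
      Visit 34.
      At 34: go right to 8.
        8 is a leaf — visit 8.
Visit 6.
At 6: go right to 22.
  At 22: go left to 29.
    29 is a leaf — visit 29.
  Visit 22.
  At 22: go right to 9.
    At 9: go left to 1.
      1 is a leaf — visit 1.
    Visit 9.
    At 9: no right child.
Full in-order sequence: 12, 7, 37, 26, 31, 39, 19, 23, 34, 8, 6, 29, 22, 1, 9.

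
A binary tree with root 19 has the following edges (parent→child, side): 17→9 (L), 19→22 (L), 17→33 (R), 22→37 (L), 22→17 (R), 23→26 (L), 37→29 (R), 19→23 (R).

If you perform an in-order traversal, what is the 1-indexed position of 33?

6

In-order visits the left subtree, then the node, then the right subtree.
At 19: go left to 22.
  At 22: go left to 37.
    At 37: no left child.
    Visit 37.
    At 37: go right to 29.
      29 is a leaf — visit 29.
  Visit 22.
  At 22: go right to 17.
    At 17: go left to 9.
      9 is a leaf — visit 9.
    Visit 17.
    At 17: go right to 33.
      33 is a leaf — visit 33.
Visit 19.
At 19: go right to 23.
  At 23: go left to 26.
    26 is a leaf — visit 26.
  Visit 23.
  At 23: no right child.
Full in-order sequence: 37, 29, 22, 9, 17, 33, 19, 26, 23.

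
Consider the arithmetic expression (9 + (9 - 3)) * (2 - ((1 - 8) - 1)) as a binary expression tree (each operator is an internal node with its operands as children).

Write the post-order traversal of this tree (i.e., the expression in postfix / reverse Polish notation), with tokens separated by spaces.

Post-order on an expression tree gives postfix notation: for each operator, emit left operand, right operand, then the operator.

9 9 3 - + 2 1 8 - 1 - - *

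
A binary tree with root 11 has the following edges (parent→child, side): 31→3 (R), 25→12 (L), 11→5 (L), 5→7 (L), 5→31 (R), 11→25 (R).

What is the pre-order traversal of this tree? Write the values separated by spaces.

11 5 7 31 3 25 12

Pre-order visits the node, then its left subtree, then its right subtree.
Visit 11.
At 11: go left to 5.
  Visit 5.
  At 5: go left to 7.
    7 is a leaf — visit 7.
  At 5: go right to 31.
    Visit 31.
    At 31: no left child.
    At 31: go right to 3.
      3 is a leaf — visit 3.
At 11: go right to 25.
  Visit 25.
  At 25: go left to 12.
    12 is a leaf — visit 12.
  At 25: no right child.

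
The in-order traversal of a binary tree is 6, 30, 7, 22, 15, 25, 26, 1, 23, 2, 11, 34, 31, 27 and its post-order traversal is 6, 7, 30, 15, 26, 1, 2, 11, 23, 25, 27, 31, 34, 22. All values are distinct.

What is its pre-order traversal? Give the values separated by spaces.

22 30 6 7 34 25 15 23 1 26 11 2 31 27

The last element of post-order is the root; it splits in-order into left and right subtrees.
Root 22: left subtree has 3 nodes {6, 30, 7}, right has 10 {15, 25, 26, 1, 23, 2, 11, 34, 31, 27}.
  Root 30: left subtree has 1 node {6}, right has 1 {7}.
  Root 34: left subtree has 7 nodes {15, 25, 26, 1, 23, 2, 11}, right has 2 {31, 27}.
    Root 25: left subtree has 1 node {15}, right has 5 {26, 1, 23, 2, 11}.
      Root 23: left subtree has 2 nodes {26, 1}, right has 2 {2, 11}.
        Root 1: left subtree has 1 node {26}, right has 0 { }.
        Root 11: left subtree has 1 node {2}, right has 0 { }.
    Root 31: left subtree has 0 nodes { }, right has 1 {27}.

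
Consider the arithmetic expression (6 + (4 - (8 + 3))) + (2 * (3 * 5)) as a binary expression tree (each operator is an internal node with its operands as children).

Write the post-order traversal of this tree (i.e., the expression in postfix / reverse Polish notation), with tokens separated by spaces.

Post-order on an expression tree gives postfix notation: for each operator, emit left operand, right operand, then the operator.

6 4 8 3 + - + 2 3 5 * * +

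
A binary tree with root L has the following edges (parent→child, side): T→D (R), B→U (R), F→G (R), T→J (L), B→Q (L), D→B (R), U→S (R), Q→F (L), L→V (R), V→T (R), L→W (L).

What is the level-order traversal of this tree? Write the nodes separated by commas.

L, W, V, T, J, D, B, Q, U, F, S, G

Level-order visits nodes level by level from the root, left to right within each level.
Level 0: L
Level 1: W, V
Level 2: T
Level 3: J, D
Level 4: B
Level 5: Q, U
Level 6: F, S
Level 7: G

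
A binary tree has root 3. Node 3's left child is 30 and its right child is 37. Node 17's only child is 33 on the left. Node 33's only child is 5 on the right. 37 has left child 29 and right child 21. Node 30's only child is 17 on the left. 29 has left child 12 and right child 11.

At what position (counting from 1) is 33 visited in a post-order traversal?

2

Post-order visits the left subtree, then the right subtree, then the node.
At 3: go left to 30.
  At 30: go left to 17.
    At 17: go left to 33.
      At 33: no left child.
      At 33: go right to 5.
        5 is a leaf — visit 5.
      Visit 33.
    At 17: no right child.
    Visit 17.
  At 30: no right child.
  Visit 30.
At 3: go right to 37.
  At 37: go left to 29.
    At 29: go left to 12.
      12 is a leaf — visit 12.
    At 29: go right to 11.
      11 is a leaf — visit 11.
    Visit 29.
  At 37: go right to 21.
    21 is a leaf — visit 21.
  Visit 37.
Visit 3.
Full post-order sequence: 5, 33, 17, 30, 12, 11, 29, 21, 37, 3.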